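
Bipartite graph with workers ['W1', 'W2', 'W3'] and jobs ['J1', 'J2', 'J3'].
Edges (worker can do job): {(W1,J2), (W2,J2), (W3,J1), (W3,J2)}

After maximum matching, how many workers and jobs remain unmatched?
Unmatched: 1 workers, 1 jobs

Maximum matching size: 2
Workers: 3 total, 2 matched, 1 unmatched
Jobs: 3 total, 2 matched, 1 unmatched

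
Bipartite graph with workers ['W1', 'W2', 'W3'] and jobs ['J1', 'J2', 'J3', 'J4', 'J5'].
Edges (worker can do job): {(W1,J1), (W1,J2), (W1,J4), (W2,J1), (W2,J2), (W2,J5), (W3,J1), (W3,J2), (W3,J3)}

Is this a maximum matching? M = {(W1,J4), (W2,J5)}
No, size 2 is not maximum

Proposed matching has size 2.
Maximum matching size for this graph: 3.

This is NOT maximum - can be improved to size 3.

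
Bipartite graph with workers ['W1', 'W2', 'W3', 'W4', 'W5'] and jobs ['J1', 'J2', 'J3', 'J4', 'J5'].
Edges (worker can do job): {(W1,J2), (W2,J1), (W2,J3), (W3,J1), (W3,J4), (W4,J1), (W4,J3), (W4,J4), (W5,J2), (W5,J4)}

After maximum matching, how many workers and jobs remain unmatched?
Unmatched: 1 workers, 1 jobs

Maximum matching size: 4
Workers: 5 total, 4 matched, 1 unmatched
Jobs: 5 total, 4 matched, 1 unmatched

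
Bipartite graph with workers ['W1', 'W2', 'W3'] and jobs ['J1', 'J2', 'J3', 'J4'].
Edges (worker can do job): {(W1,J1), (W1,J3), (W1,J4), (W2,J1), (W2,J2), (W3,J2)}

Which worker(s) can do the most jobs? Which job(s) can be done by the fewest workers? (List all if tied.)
Most versatile: W1 (3 jobs); Least covered: J3, J4 (1 workers)

Worker degrees (jobs they can do): W1:3, W2:2, W3:1
Job degrees (workers who can do it): J1:2, J2:2, J3:1, J4:1

Maximum worker degree is 3, achieved by: W1
Minimum job degree is 1, achieved by: J3, J4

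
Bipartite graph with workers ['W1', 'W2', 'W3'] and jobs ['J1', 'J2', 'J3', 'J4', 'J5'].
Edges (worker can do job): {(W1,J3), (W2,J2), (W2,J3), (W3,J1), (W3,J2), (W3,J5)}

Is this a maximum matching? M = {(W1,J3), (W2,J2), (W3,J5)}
Yes, size 3 is maximum

Proposed matching has size 3.
Maximum matching size for this graph: 3.

This is a maximum matching.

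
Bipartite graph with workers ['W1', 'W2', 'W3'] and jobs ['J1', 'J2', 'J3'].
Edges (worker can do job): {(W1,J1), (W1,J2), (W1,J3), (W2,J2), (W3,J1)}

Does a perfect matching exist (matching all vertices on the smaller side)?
Yes, perfect matching exists (size 3)

Perfect matching: {(W1,J3), (W2,J2), (W3,J1)}
All 3 vertices on the smaller side are matched.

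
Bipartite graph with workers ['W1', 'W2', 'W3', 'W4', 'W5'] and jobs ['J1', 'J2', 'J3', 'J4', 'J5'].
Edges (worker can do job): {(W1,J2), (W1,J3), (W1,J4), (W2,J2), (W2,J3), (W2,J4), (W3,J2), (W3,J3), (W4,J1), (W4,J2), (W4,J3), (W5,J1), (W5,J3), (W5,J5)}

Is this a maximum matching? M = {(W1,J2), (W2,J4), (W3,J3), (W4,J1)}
No, size 4 is not maximum

Proposed matching has size 4.
Maximum matching size for this graph: 5.

This is NOT maximum - can be improved to size 5.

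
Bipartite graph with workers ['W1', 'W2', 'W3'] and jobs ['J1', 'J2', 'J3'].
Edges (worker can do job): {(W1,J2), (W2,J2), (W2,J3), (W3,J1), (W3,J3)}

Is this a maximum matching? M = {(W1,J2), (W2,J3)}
No, size 2 is not maximum

Proposed matching has size 2.
Maximum matching size for this graph: 3.

This is NOT maximum - can be improved to size 3.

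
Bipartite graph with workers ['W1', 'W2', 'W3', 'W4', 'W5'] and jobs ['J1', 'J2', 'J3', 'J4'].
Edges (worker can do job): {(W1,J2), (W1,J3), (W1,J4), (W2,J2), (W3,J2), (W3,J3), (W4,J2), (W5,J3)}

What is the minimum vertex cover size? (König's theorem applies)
Minimum vertex cover size = 3

By König's theorem: in bipartite graphs,
min vertex cover = max matching = 3

Maximum matching has size 3, so minimum vertex cover also has size 3.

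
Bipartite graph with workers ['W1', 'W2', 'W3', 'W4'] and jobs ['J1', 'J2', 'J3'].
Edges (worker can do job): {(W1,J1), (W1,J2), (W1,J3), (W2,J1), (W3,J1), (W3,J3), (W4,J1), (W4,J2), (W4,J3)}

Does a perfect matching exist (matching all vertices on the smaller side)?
Yes, perfect matching exists (size 3)

Perfect matching: {(W1,J2), (W3,J1), (W4,J3)}
All 3 vertices on the smaller side are matched.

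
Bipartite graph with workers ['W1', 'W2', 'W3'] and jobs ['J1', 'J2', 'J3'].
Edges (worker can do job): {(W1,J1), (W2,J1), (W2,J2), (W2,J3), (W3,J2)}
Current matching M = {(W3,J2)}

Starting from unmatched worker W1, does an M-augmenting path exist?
Yes: W1 → J1

An M-augmenting path alternates non-matching / matching edges, starting and ending at unmatched vertices.
Path: W1 → J1
(J1 is unmatched in M, so the path is augmenting.)
Flipping edges along this path would increase |M| from 1 to 2.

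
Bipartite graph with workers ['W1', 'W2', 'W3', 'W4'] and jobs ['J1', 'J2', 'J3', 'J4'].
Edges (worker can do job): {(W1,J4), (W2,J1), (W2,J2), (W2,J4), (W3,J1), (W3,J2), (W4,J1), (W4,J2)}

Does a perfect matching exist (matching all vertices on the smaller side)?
No, maximum matching has size 3 < 4

Maximum matching has size 3, need 4 for perfect matching.
Unmatched workers: ['W2']
Unmatched jobs: ['J3']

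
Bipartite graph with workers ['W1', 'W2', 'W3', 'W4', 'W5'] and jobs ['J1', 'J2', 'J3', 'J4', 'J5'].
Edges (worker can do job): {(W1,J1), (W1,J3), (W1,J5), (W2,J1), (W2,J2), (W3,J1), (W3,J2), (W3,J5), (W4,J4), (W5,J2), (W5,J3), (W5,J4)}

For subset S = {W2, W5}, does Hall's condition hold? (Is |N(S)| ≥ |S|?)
Yes: |N(S)| = 4, |S| = 2

Subset S = {W2, W5}
Neighbors N(S) = {J1, J2, J3, J4}

|N(S)| = 4, |S| = 2
Hall's condition: |N(S)| ≥ |S| is satisfied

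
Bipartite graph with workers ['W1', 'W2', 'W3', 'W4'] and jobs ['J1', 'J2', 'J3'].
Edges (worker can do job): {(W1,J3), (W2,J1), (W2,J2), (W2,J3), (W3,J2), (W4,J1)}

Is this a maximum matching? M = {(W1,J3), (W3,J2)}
No, size 2 is not maximum

Proposed matching has size 2.
Maximum matching size for this graph: 3.

This is NOT maximum - can be improved to size 3.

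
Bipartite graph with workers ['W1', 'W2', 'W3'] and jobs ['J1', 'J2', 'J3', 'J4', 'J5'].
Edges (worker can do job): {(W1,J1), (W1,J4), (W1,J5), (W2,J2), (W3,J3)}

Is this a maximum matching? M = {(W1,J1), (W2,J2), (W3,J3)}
Yes, size 3 is maximum

Proposed matching has size 3.
Maximum matching size for this graph: 3.

This is a maximum matching.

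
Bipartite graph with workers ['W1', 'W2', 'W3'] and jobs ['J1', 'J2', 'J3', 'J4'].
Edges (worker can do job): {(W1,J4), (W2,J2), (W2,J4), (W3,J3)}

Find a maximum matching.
Matching: {(W1,J4), (W2,J2), (W3,J3)}

Maximum matching (size 3):
  W1 → J4
  W2 → J2
  W3 → J3

Each worker is assigned to at most one job, and each job to at most one worker.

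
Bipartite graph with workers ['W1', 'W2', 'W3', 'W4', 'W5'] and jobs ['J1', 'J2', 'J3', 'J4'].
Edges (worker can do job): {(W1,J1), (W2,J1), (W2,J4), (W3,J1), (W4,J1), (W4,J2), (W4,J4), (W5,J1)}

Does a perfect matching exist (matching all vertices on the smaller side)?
No, maximum matching has size 3 < 4

Maximum matching has size 3, need 4 for perfect matching.
Unmatched workers: ['W5', 'W1']
Unmatched jobs: ['J3']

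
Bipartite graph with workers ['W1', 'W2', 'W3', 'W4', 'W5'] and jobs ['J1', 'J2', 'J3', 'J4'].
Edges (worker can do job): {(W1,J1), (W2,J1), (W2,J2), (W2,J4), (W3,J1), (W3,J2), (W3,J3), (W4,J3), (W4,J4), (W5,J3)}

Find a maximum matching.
Matching: {(W1,J1), (W3,J2), (W4,J4), (W5,J3)}

Maximum matching (size 4):
  W1 → J1
  W3 → J2
  W4 → J4
  W5 → J3

Each worker is assigned to at most one job, and each job to at most one worker.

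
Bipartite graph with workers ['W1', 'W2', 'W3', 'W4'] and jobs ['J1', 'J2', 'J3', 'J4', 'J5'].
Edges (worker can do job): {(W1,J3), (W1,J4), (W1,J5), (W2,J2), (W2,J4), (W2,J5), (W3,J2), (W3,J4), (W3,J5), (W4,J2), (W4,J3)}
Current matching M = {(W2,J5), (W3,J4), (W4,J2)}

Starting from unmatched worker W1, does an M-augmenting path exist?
Yes: W1 → J4 → W3 → J2 → W4 → J3

An M-augmenting path alternates non-matching / matching edges, starting and ending at unmatched vertices.
Path: W1 → J4 → W3 → J2 → W4 → J3
(J3 is unmatched in M, so the path is augmenting.)
Flipping edges along this path would increase |M| from 3 to 4.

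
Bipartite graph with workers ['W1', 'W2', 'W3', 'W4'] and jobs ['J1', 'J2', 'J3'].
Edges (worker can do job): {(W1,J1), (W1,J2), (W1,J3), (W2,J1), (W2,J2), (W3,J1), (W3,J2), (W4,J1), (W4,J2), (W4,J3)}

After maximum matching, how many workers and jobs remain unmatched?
Unmatched: 1 workers, 0 jobs

Maximum matching size: 3
Workers: 4 total, 3 matched, 1 unmatched
Jobs: 3 total, 3 matched, 0 unmatched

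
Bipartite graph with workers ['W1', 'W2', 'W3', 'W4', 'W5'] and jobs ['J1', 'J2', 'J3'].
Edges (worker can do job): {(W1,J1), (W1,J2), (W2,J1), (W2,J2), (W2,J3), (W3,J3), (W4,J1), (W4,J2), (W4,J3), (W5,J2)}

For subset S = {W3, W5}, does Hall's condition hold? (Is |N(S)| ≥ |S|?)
Yes: |N(S)| = 2, |S| = 2

Subset S = {W3, W5}
Neighbors N(S) = {J2, J3}

|N(S)| = 2, |S| = 2
Hall's condition: |N(S)| ≥ |S| is satisfied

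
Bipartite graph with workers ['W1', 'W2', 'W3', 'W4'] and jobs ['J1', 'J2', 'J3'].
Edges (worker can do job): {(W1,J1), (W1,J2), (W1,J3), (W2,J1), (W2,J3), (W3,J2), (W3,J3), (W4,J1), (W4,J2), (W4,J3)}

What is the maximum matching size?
Maximum matching size = 3

Maximum matching: {(W1,J1), (W3,J2), (W4,J3)}
Size: 3

This assigns 3 workers to 3 distinct jobs.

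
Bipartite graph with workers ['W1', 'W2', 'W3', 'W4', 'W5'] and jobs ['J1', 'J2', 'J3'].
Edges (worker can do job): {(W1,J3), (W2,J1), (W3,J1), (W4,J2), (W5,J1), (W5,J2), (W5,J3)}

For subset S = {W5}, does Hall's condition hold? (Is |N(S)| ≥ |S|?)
Yes: |N(S)| = 3, |S| = 1

Subset S = {W5}
Neighbors N(S) = {J1, J2, J3}

|N(S)| = 3, |S| = 1
Hall's condition: |N(S)| ≥ |S| is satisfied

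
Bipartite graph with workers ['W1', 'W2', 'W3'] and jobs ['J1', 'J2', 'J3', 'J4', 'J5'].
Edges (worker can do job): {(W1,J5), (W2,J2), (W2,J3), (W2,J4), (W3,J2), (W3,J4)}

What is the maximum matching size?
Maximum matching size = 3

Maximum matching: {(W1,J5), (W2,J4), (W3,J2)}
Size: 3

This assigns 3 workers to 3 distinct jobs.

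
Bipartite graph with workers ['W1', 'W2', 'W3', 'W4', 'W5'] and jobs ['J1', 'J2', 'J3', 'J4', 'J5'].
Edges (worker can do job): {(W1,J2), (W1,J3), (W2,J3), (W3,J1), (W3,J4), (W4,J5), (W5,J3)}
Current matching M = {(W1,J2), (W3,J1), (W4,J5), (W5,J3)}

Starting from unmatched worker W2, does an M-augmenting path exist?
No augmenting path from W2

Alternating search from W2 reaches jobs: {J3}.
Every reachable job is already matched in M, and following those matched edges back to workers exposes no further unvisited jobs.
No M-augmenting path from W2 exists.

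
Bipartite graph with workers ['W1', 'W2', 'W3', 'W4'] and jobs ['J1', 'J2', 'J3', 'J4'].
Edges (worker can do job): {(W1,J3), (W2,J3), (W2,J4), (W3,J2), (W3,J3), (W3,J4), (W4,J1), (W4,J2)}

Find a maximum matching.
Matching: {(W1,J3), (W2,J4), (W3,J2), (W4,J1)}

Maximum matching (size 4):
  W1 → J3
  W2 → J4
  W3 → J2
  W4 → J1

Each worker is assigned to at most one job, and each job to at most one worker.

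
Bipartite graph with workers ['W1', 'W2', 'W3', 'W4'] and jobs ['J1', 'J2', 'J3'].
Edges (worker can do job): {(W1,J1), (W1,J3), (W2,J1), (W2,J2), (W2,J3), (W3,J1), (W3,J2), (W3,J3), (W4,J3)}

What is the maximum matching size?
Maximum matching size = 3

Maximum matching: {(W2,J2), (W3,J1), (W4,J3)}
Size: 3

This assigns 3 workers to 3 distinct jobs.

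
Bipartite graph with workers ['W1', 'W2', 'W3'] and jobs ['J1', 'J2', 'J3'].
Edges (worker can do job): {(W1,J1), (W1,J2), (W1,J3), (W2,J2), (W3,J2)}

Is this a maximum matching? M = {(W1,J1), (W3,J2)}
Yes, size 2 is maximum

Proposed matching has size 2.
Maximum matching size for this graph: 2.

This is a maximum matching.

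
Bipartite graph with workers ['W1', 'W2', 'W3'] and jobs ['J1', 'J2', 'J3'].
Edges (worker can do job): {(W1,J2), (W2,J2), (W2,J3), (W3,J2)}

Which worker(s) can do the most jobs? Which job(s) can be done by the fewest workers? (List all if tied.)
Most versatile: W2 (2 jobs); Least covered: J1 (0 workers)

Worker degrees (jobs they can do): W1:1, W2:2, W3:1
Job degrees (workers who can do it): J1:0, J2:3, J3:1

Maximum worker degree is 2, achieved by: W2
Minimum job degree is 0, achieved by: J1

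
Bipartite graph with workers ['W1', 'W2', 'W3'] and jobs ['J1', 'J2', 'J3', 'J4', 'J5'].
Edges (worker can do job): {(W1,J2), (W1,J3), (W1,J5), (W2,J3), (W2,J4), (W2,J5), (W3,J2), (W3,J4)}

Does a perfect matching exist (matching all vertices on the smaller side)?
Yes, perfect matching exists (size 3)

Perfect matching: {(W1,J3), (W2,J5), (W3,J2)}
All 3 vertices on the smaller side are matched.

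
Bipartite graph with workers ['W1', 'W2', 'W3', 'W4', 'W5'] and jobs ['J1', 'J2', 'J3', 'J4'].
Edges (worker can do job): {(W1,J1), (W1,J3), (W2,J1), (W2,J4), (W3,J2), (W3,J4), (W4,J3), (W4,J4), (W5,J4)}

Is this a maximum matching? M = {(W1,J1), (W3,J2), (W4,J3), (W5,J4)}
Yes, size 4 is maximum

Proposed matching has size 4.
Maximum matching size for this graph: 4.

This is a maximum matching.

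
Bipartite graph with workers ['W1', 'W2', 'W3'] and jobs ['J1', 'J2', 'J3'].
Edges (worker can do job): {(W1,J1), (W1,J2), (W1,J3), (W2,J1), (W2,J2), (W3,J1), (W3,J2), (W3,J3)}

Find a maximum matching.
Matching: {(W1,J3), (W2,J2), (W3,J1)}

Maximum matching (size 3):
  W1 → J3
  W2 → J2
  W3 → J1

Each worker is assigned to at most one job, and each job to at most one worker.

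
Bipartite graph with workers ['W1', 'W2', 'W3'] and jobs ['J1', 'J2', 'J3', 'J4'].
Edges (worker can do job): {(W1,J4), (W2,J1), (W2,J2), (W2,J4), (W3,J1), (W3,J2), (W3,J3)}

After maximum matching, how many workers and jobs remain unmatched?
Unmatched: 0 workers, 1 jobs

Maximum matching size: 3
Workers: 3 total, 3 matched, 0 unmatched
Jobs: 4 total, 3 matched, 1 unmatched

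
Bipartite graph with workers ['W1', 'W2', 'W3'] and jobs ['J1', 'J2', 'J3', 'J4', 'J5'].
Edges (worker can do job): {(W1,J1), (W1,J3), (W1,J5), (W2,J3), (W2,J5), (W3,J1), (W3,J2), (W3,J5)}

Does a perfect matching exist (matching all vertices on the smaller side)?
Yes, perfect matching exists (size 3)

Perfect matching: {(W1,J3), (W2,J5), (W3,J1)}
All 3 vertices on the smaller side are matched.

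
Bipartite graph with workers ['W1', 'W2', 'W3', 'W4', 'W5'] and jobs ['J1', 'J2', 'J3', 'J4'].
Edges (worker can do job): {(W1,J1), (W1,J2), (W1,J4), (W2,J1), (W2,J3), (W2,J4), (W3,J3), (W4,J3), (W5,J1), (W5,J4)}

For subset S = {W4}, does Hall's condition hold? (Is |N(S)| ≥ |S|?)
Yes: |N(S)| = 1, |S| = 1

Subset S = {W4}
Neighbors N(S) = {J3}

|N(S)| = 1, |S| = 1
Hall's condition: |N(S)| ≥ |S| is satisfied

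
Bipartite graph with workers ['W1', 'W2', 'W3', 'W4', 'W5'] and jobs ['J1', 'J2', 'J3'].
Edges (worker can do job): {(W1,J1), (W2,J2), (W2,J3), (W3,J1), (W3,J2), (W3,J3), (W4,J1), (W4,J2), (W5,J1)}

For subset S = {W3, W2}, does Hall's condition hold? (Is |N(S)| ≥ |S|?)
Yes: |N(S)| = 3, |S| = 2

Subset S = {W3, W2}
Neighbors N(S) = {J1, J2, J3}

|N(S)| = 3, |S| = 2
Hall's condition: |N(S)| ≥ |S| is satisfied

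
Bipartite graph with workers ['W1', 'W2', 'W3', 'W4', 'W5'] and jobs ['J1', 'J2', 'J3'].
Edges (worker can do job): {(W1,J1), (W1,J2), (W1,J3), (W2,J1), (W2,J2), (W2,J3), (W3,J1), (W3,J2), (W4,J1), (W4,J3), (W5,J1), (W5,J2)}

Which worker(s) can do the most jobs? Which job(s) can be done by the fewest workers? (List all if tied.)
Most versatile: W1, W2 (3 jobs); Least covered: J3 (3 workers)

Worker degrees (jobs they can do): W1:3, W2:3, W3:2, W4:2, W5:2
Job degrees (workers who can do it): J1:5, J2:4, J3:3

Maximum worker degree is 3, achieved by: W1, W2
Minimum job degree is 3, achieved by: J3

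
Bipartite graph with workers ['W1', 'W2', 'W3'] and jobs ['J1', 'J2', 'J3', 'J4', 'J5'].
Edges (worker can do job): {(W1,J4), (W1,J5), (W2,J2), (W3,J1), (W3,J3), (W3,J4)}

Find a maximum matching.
Matching: {(W1,J4), (W2,J2), (W3,J1)}

Maximum matching (size 3):
  W1 → J4
  W2 → J2
  W3 → J1

Each worker is assigned to at most one job, and each job to at most one worker.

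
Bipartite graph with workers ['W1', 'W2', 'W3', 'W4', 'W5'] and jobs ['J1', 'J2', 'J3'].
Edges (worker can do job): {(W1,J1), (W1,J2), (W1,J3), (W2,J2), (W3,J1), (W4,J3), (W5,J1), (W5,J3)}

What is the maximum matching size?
Maximum matching size = 3

Maximum matching: {(W1,J2), (W3,J1), (W5,J3)}
Size: 3

This assigns 3 workers to 3 distinct jobs.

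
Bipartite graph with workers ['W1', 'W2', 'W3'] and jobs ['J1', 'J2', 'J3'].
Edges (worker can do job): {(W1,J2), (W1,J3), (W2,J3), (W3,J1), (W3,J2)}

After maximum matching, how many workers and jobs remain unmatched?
Unmatched: 0 workers, 0 jobs

Maximum matching size: 3
Workers: 3 total, 3 matched, 0 unmatched
Jobs: 3 total, 3 matched, 0 unmatched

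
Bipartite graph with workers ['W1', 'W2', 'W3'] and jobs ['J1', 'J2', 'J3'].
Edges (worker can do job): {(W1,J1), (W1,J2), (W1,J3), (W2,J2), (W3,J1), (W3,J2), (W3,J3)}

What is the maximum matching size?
Maximum matching size = 3

Maximum matching: {(W1,J3), (W2,J2), (W3,J1)}
Size: 3

This assigns 3 workers to 3 distinct jobs.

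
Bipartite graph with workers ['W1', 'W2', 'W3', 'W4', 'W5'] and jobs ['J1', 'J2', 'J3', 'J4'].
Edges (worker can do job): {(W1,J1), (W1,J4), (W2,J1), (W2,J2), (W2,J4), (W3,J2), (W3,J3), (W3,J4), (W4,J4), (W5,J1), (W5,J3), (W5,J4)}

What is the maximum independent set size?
Maximum independent set = 5

By König's theorem:
- Min vertex cover = Max matching = 4
- Max independent set = Total vertices - Min vertex cover
- Max independent set = 9 - 4 = 5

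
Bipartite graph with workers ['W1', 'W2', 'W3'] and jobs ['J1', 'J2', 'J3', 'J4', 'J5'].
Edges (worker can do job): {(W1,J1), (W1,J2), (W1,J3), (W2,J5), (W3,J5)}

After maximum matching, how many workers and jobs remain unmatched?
Unmatched: 1 workers, 3 jobs

Maximum matching size: 2
Workers: 3 total, 2 matched, 1 unmatched
Jobs: 5 total, 2 matched, 3 unmatched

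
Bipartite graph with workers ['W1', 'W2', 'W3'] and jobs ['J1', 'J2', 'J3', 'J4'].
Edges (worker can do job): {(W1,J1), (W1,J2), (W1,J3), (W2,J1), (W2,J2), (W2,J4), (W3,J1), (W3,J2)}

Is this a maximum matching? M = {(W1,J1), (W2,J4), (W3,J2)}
Yes, size 3 is maximum

Proposed matching has size 3.
Maximum matching size for this graph: 3.

This is a maximum matching.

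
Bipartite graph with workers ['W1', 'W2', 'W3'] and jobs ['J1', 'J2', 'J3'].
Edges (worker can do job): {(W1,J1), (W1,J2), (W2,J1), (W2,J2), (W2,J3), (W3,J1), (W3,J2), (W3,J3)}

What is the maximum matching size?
Maximum matching size = 3

Maximum matching: {(W1,J2), (W2,J1), (W3,J3)}
Size: 3

This assigns 3 workers to 3 distinct jobs.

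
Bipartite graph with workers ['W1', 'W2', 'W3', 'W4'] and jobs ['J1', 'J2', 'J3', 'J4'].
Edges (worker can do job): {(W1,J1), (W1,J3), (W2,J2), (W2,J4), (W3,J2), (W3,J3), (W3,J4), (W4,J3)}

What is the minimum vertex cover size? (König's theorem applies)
Minimum vertex cover size = 4

By König's theorem: in bipartite graphs,
min vertex cover = max matching = 4

Maximum matching has size 4, so minimum vertex cover also has size 4.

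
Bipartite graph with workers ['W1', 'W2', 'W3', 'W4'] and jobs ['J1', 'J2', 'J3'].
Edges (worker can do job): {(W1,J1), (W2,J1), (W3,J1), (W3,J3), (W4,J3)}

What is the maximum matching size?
Maximum matching size = 2

Maximum matching: {(W3,J1), (W4,J3)}
Size: 2

This assigns 2 workers to 2 distinct jobs.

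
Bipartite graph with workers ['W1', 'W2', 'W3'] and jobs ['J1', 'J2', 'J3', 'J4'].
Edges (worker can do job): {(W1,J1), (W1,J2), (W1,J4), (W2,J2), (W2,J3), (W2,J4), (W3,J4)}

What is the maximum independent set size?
Maximum independent set = 4

By König's theorem:
- Min vertex cover = Max matching = 3
- Max independent set = Total vertices - Min vertex cover
- Max independent set = 7 - 3 = 4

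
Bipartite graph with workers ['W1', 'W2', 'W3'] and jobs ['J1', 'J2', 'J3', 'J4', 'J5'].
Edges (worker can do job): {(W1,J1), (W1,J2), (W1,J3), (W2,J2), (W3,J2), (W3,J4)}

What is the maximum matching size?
Maximum matching size = 3

Maximum matching: {(W1,J3), (W2,J2), (W3,J4)}
Size: 3

This assigns 3 workers to 3 distinct jobs.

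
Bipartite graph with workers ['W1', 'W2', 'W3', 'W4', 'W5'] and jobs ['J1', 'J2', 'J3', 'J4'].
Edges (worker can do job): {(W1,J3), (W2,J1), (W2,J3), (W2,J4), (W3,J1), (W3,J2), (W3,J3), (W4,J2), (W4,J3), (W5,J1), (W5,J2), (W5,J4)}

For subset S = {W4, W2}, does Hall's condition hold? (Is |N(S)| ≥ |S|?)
Yes: |N(S)| = 4, |S| = 2

Subset S = {W4, W2}
Neighbors N(S) = {J1, J2, J3, J4}

|N(S)| = 4, |S| = 2
Hall's condition: |N(S)| ≥ |S| is satisfied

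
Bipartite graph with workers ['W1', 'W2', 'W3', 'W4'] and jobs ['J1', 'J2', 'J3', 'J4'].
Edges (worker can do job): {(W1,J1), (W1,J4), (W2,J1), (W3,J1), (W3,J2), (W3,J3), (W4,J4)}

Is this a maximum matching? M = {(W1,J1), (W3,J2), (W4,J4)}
Yes, size 3 is maximum

Proposed matching has size 3.
Maximum matching size for this graph: 3.

This is a maximum matching.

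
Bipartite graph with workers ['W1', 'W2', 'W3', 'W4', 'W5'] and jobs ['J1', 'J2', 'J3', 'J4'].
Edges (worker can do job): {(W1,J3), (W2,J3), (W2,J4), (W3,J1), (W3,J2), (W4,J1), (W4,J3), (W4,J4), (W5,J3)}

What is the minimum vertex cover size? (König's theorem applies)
Minimum vertex cover size = 4

By König's theorem: in bipartite graphs,
min vertex cover = max matching = 4

Maximum matching has size 4, so minimum vertex cover also has size 4.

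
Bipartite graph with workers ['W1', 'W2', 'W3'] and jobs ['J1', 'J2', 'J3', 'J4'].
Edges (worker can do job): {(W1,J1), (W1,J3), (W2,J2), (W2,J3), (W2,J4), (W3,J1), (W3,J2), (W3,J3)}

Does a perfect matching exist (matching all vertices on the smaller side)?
Yes, perfect matching exists (size 3)

Perfect matching: {(W1,J1), (W2,J2), (W3,J3)}
All 3 vertices on the smaller side are matched.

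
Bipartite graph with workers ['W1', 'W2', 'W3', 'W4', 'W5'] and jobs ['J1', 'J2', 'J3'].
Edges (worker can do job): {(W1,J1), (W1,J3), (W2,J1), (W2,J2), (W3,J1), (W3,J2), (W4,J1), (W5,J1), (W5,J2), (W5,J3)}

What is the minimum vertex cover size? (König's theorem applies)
Minimum vertex cover size = 3

By König's theorem: in bipartite graphs,
min vertex cover = max matching = 3

Maximum matching has size 3, so minimum vertex cover also has size 3.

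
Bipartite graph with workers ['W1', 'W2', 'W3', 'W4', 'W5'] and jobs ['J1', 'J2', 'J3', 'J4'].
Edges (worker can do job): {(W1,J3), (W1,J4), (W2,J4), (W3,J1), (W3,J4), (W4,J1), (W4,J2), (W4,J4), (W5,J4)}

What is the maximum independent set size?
Maximum independent set = 5

By König's theorem:
- Min vertex cover = Max matching = 4
- Max independent set = Total vertices - Min vertex cover
- Max independent set = 9 - 4 = 5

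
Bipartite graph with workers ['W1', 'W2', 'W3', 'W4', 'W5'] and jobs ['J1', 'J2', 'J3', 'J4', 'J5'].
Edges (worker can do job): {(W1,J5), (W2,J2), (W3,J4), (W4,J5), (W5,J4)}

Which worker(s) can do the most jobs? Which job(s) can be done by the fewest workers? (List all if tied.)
Most versatile: W1, W2, W3, W4, W5 (1 jobs); Least covered: J1, J3 (0 workers)

Worker degrees (jobs they can do): W1:1, W2:1, W3:1, W4:1, W5:1
Job degrees (workers who can do it): J1:0, J2:1, J3:0, J4:2, J5:2

Maximum worker degree is 1, achieved by: W1, W2, W3, W4, W5
Minimum job degree is 0, achieved by: J1, J3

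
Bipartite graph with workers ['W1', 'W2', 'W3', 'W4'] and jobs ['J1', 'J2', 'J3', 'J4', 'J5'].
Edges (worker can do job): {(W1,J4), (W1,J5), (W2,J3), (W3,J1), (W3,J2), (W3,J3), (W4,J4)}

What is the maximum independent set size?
Maximum independent set = 5

By König's theorem:
- Min vertex cover = Max matching = 4
- Max independent set = Total vertices - Min vertex cover
- Max independent set = 9 - 4 = 5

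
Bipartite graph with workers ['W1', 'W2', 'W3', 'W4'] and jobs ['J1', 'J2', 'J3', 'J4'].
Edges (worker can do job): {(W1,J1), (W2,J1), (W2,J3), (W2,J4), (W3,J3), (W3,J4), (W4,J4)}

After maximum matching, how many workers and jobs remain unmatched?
Unmatched: 1 workers, 1 jobs

Maximum matching size: 3
Workers: 4 total, 3 matched, 1 unmatched
Jobs: 4 total, 3 matched, 1 unmatched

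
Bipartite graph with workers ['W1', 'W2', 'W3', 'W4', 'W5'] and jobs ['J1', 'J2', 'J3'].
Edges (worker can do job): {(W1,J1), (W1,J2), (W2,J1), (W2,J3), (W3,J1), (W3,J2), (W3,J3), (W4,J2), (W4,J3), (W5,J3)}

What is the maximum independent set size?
Maximum independent set = 5

By König's theorem:
- Min vertex cover = Max matching = 3
- Max independent set = Total vertices - Min vertex cover
- Max independent set = 8 - 3 = 5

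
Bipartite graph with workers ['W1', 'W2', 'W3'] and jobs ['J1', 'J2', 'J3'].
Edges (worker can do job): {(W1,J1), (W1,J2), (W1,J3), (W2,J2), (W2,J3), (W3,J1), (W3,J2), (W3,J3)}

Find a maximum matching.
Matching: {(W1,J2), (W2,J3), (W3,J1)}

Maximum matching (size 3):
  W1 → J2
  W2 → J3
  W3 → J1

Each worker is assigned to at most one job, and each job to at most one worker.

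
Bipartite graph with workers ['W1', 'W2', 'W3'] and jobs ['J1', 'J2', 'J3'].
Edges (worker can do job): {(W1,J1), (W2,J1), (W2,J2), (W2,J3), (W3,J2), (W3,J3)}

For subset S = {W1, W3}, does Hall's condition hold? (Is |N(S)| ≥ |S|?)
Yes: |N(S)| = 3, |S| = 2

Subset S = {W1, W3}
Neighbors N(S) = {J1, J2, J3}

|N(S)| = 3, |S| = 2
Hall's condition: |N(S)| ≥ |S| is satisfied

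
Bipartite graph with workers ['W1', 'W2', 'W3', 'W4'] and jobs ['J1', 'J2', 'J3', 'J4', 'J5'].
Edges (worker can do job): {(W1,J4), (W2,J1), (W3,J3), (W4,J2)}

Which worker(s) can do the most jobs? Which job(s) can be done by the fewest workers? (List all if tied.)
Most versatile: W1, W2, W3, W4 (1 jobs); Least covered: J5 (0 workers)

Worker degrees (jobs they can do): W1:1, W2:1, W3:1, W4:1
Job degrees (workers who can do it): J1:1, J2:1, J3:1, J4:1, J5:0

Maximum worker degree is 1, achieved by: W1, W2, W3, W4
Minimum job degree is 0, achieved by: J5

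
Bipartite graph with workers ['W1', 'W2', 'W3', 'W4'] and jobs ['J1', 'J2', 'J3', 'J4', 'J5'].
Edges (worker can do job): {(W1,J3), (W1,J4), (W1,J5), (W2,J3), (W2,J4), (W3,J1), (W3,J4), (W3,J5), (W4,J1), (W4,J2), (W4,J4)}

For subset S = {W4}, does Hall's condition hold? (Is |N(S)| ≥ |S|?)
Yes: |N(S)| = 3, |S| = 1

Subset S = {W4}
Neighbors N(S) = {J1, J2, J4}

|N(S)| = 3, |S| = 1
Hall's condition: |N(S)| ≥ |S| is satisfied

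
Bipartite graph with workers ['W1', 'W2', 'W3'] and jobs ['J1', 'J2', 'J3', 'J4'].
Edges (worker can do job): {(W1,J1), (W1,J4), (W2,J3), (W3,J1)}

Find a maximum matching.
Matching: {(W1,J4), (W2,J3), (W3,J1)}

Maximum matching (size 3):
  W1 → J4
  W2 → J3
  W3 → J1

Each worker is assigned to at most one job, and each job to at most one worker.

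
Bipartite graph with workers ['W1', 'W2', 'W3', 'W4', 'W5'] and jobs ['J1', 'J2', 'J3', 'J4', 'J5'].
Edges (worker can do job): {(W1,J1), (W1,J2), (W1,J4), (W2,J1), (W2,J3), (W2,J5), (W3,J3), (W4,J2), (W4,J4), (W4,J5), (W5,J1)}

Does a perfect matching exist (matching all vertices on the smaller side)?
Yes, perfect matching exists (size 5)

Perfect matching: {(W1,J4), (W2,J5), (W3,J3), (W4,J2), (W5,J1)}
All 5 vertices on the smaller side are matched.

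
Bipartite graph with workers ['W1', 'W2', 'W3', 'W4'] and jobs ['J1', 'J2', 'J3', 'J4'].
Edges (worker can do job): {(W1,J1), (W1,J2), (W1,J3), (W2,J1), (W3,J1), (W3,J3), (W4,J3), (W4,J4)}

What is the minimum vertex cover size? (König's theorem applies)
Minimum vertex cover size = 4

By König's theorem: in bipartite graphs,
min vertex cover = max matching = 4

Maximum matching has size 4, so minimum vertex cover also has size 4.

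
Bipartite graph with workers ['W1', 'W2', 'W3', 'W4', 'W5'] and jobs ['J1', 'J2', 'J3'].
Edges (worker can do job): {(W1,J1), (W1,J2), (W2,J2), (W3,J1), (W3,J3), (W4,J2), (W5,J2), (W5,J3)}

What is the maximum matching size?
Maximum matching size = 3

Maximum matching: {(W3,J1), (W4,J2), (W5,J3)}
Size: 3

This assigns 3 workers to 3 distinct jobs.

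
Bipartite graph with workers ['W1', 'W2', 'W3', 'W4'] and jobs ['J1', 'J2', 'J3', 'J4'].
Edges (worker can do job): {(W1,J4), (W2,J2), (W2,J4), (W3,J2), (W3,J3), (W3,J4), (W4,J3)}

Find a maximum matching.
Matching: {(W2,J2), (W3,J4), (W4,J3)}

Maximum matching (size 3):
  W2 → J2
  W3 → J4
  W4 → J3

Each worker is assigned to at most one job, and each job to at most one worker.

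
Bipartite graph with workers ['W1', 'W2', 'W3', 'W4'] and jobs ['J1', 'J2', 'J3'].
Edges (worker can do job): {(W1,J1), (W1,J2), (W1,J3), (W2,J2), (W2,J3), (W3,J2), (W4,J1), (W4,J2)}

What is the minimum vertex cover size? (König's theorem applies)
Minimum vertex cover size = 3

By König's theorem: in bipartite graphs,
min vertex cover = max matching = 3

Maximum matching has size 3, so minimum vertex cover also has size 3.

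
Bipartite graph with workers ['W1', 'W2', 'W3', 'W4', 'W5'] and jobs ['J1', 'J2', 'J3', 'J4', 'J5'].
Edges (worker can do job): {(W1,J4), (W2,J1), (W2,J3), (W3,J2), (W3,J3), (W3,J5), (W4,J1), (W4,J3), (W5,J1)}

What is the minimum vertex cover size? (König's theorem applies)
Minimum vertex cover size = 4

By König's theorem: in bipartite graphs,
min vertex cover = max matching = 4

Maximum matching has size 4, so minimum vertex cover also has size 4.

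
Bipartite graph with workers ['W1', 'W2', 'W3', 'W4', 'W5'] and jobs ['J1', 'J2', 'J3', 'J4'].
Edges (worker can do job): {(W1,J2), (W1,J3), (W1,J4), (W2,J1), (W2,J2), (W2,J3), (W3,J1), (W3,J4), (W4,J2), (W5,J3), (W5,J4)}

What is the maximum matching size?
Maximum matching size = 4

Maximum matching: {(W2,J1), (W3,J4), (W4,J2), (W5,J3)}
Size: 4

This assigns 4 workers to 4 distinct jobs.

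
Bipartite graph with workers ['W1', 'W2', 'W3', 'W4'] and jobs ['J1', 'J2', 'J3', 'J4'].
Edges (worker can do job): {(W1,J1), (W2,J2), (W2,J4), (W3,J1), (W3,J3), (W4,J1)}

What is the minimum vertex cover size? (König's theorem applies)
Minimum vertex cover size = 3

By König's theorem: in bipartite graphs,
min vertex cover = max matching = 3

Maximum matching has size 3, so minimum vertex cover also has size 3.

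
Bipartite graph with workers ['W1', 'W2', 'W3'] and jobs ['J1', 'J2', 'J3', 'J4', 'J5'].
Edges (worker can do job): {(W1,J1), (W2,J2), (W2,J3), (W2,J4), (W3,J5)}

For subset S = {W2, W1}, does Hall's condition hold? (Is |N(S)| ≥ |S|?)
Yes: |N(S)| = 4, |S| = 2

Subset S = {W2, W1}
Neighbors N(S) = {J1, J2, J3, J4}

|N(S)| = 4, |S| = 2
Hall's condition: |N(S)| ≥ |S| is satisfied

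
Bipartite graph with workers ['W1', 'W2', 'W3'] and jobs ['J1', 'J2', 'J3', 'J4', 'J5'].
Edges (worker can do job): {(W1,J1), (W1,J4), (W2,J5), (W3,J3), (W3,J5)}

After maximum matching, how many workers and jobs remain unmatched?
Unmatched: 0 workers, 2 jobs

Maximum matching size: 3
Workers: 3 total, 3 matched, 0 unmatched
Jobs: 5 total, 3 matched, 2 unmatched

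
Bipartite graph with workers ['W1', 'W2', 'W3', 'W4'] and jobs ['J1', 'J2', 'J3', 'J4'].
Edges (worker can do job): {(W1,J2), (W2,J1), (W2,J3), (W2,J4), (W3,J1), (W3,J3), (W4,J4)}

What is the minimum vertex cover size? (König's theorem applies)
Minimum vertex cover size = 4

By König's theorem: in bipartite graphs,
min vertex cover = max matching = 4

Maximum matching has size 4, so minimum vertex cover also has size 4.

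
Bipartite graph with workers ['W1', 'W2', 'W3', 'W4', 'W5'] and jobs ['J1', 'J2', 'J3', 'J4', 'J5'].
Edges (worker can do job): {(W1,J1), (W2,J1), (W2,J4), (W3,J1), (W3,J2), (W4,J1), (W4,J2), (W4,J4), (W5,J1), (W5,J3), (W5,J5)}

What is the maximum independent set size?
Maximum independent set = 6

By König's theorem:
- Min vertex cover = Max matching = 4
- Max independent set = Total vertices - Min vertex cover
- Max independent set = 10 - 4 = 6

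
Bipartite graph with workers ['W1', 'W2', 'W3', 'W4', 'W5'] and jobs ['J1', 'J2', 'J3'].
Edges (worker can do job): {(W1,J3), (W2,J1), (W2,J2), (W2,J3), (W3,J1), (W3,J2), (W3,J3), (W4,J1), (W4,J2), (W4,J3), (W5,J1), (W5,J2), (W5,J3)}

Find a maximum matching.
Matching: {(W3,J2), (W4,J1), (W5,J3)}

Maximum matching (size 3):
  W3 → J2
  W4 → J1
  W5 → J3

Each worker is assigned to at most one job, and each job to at most one worker.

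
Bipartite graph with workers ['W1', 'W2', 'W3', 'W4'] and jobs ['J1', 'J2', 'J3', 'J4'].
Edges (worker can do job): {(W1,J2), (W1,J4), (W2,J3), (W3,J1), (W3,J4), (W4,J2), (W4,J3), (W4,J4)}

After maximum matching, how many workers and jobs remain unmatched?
Unmatched: 0 workers, 0 jobs

Maximum matching size: 4
Workers: 4 total, 4 matched, 0 unmatched
Jobs: 4 total, 4 matched, 0 unmatched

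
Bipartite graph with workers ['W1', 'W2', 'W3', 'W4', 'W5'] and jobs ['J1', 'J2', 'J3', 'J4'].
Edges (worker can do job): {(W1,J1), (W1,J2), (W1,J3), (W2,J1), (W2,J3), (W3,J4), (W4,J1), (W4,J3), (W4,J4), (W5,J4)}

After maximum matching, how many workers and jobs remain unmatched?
Unmatched: 1 workers, 0 jobs

Maximum matching size: 4
Workers: 5 total, 4 matched, 1 unmatched
Jobs: 4 total, 4 matched, 0 unmatched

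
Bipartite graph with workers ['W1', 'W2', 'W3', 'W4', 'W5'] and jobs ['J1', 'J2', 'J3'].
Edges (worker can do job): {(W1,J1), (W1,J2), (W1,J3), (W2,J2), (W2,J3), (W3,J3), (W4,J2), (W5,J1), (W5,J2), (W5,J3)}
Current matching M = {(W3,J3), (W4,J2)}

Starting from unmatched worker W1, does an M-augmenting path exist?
Yes: W1 → J1

An M-augmenting path alternates non-matching / matching edges, starting and ending at unmatched vertices.
Path: W1 → J1
(J1 is unmatched in M, so the path is augmenting.)
Flipping edges along this path would increase |M| from 2 to 3.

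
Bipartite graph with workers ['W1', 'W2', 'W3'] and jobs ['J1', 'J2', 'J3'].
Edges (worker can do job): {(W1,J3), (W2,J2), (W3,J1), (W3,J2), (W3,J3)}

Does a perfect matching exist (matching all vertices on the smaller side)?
Yes, perfect matching exists (size 3)

Perfect matching: {(W1,J3), (W2,J2), (W3,J1)}
All 3 vertices on the smaller side are matched.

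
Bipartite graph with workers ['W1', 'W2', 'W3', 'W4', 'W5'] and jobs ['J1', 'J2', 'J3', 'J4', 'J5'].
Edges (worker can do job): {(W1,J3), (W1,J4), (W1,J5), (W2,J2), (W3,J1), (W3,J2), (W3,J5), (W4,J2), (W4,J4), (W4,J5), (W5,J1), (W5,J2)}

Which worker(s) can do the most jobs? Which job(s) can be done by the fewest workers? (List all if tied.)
Most versatile: W1, W3, W4 (3 jobs); Least covered: J3 (1 workers)

Worker degrees (jobs they can do): W1:3, W2:1, W3:3, W4:3, W5:2
Job degrees (workers who can do it): J1:2, J2:4, J3:1, J4:2, J5:3

Maximum worker degree is 3, achieved by: W1, W3, W4
Minimum job degree is 1, achieved by: J3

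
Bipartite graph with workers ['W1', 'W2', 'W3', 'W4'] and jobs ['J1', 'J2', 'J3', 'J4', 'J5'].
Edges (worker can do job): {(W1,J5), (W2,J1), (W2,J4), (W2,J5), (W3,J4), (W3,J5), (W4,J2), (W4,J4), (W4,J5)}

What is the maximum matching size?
Maximum matching size = 4

Maximum matching: {(W1,J5), (W2,J1), (W3,J4), (W4,J2)}
Size: 4

This assigns 4 workers to 4 distinct jobs.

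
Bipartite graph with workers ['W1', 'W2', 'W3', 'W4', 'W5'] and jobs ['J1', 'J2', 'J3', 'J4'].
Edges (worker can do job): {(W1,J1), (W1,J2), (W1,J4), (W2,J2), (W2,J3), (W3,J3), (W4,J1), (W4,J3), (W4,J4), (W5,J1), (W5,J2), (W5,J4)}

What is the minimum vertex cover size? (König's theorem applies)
Minimum vertex cover size = 4

By König's theorem: in bipartite graphs,
min vertex cover = max matching = 4

Maximum matching has size 4, so minimum vertex cover also has size 4.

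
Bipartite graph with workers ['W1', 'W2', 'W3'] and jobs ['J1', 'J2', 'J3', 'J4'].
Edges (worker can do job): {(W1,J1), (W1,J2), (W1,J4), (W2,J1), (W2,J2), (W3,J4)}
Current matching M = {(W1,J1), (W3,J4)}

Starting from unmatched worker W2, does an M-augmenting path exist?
Yes: W2 → J1 → W1 → J2

An M-augmenting path alternates non-matching / matching edges, starting and ending at unmatched vertices.
Path: W2 → J1 → W1 → J2
(J2 is unmatched in M, so the path is augmenting.)
Flipping edges along this path would increase |M| from 2 to 3.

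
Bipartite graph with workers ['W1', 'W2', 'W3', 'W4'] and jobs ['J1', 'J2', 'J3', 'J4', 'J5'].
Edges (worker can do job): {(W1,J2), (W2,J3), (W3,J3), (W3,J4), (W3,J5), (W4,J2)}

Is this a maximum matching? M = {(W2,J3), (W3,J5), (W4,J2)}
Yes, size 3 is maximum

Proposed matching has size 3.
Maximum matching size for this graph: 3.

This is a maximum matching.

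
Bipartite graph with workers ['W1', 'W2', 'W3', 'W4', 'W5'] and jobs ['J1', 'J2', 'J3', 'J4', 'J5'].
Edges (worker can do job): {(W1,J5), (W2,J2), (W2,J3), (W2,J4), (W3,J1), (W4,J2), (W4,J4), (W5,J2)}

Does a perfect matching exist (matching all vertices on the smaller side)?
Yes, perfect matching exists (size 5)

Perfect matching: {(W1,J5), (W2,J3), (W3,J1), (W4,J4), (W5,J2)}
All 5 vertices on the smaller side are matched.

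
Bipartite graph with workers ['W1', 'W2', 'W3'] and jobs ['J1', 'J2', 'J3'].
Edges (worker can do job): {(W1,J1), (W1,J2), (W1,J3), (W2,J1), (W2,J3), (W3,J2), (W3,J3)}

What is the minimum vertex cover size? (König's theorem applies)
Minimum vertex cover size = 3

By König's theorem: in bipartite graphs,
min vertex cover = max matching = 3

Maximum matching has size 3, so minimum vertex cover also has size 3.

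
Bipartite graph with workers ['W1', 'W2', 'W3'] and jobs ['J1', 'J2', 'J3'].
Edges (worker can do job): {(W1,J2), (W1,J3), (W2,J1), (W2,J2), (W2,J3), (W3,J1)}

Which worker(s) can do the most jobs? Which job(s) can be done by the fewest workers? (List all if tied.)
Most versatile: W2 (3 jobs); Least covered: J1, J2, J3 (2 workers)

Worker degrees (jobs they can do): W1:2, W2:3, W3:1
Job degrees (workers who can do it): J1:2, J2:2, J3:2

Maximum worker degree is 3, achieved by: W2
Minimum job degree is 2, achieved by: J1, J2, J3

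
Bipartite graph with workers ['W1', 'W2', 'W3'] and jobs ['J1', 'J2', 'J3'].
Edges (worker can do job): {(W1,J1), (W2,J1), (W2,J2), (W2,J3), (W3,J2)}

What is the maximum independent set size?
Maximum independent set = 3

By König's theorem:
- Min vertex cover = Max matching = 3
- Max independent set = Total vertices - Min vertex cover
- Max independent set = 6 - 3 = 3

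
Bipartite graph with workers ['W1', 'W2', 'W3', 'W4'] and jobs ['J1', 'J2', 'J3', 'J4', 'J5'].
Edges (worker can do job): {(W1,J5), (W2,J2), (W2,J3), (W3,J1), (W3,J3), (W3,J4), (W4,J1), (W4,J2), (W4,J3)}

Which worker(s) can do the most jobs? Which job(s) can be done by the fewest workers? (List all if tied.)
Most versatile: W3, W4 (3 jobs); Least covered: J4, J5 (1 workers)

Worker degrees (jobs they can do): W1:1, W2:2, W3:3, W4:3
Job degrees (workers who can do it): J1:2, J2:2, J3:3, J4:1, J5:1

Maximum worker degree is 3, achieved by: W3, W4
Minimum job degree is 1, achieved by: J4, J5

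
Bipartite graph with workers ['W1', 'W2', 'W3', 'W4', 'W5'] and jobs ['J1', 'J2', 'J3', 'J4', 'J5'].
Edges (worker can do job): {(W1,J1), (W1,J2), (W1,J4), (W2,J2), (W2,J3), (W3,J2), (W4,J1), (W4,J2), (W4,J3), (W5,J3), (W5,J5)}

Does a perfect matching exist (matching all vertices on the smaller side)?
Yes, perfect matching exists (size 5)

Perfect matching: {(W1,J4), (W2,J3), (W3,J2), (W4,J1), (W5,J5)}
All 5 vertices on the smaller side are matched.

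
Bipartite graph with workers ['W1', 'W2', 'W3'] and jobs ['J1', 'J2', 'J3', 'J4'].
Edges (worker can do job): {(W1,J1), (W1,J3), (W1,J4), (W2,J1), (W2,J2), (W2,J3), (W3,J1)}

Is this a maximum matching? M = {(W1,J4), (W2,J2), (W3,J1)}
Yes, size 3 is maximum

Proposed matching has size 3.
Maximum matching size for this graph: 3.

This is a maximum matching.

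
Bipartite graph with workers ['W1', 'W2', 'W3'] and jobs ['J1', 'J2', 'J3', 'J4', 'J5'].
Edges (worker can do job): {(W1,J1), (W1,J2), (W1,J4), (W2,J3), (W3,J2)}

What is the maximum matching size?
Maximum matching size = 3

Maximum matching: {(W1,J1), (W2,J3), (W3,J2)}
Size: 3

This assigns 3 workers to 3 distinct jobs.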